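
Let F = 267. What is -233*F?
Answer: -62211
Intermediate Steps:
-233*F = -233*267 = -62211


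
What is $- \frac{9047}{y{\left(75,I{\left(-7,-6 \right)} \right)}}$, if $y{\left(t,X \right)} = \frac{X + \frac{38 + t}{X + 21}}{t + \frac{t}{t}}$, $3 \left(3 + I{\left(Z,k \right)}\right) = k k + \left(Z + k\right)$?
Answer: $- \frac{158829132}{2095} \approx -75813.0$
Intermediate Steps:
$I{\left(Z,k \right)} = -3 + \frac{Z}{3} + \frac{k}{3} + \frac{k^{2}}{3}$ ($I{\left(Z,k \right)} = -3 + \frac{k k + \left(Z + k\right)}{3} = -3 + \frac{k^{2} + \left(Z + k\right)}{3} = -3 + \frac{Z + k + k^{2}}{3} = -3 + \left(\frac{Z}{3} + \frac{k}{3} + \frac{k^{2}}{3}\right) = -3 + \frac{Z}{3} + \frac{k}{3} + \frac{k^{2}}{3}$)
$y{\left(t,X \right)} = \frac{X + \frac{38 + t}{21 + X}}{1 + t}$ ($y{\left(t,X \right)} = \frac{X + \frac{38 + t}{21 + X}}{t + 1} = \frac{X + \frac{38 + t}{21 + X}}{1 + t}$)
$- \frac{9047}{y{\left(75,I{\left(-7,-6 \right)} \right)}} = - \frac{9047}{\frac{1}{21 + \left(-3 + \frac{1}{3} \left(-7\right) + \frac{1}{3} \left(-6\right) + \frac{\left(-6\right)^{2}}{3}\right) + 21 \cdot 75 + \left(-3 + \frac{1}{3} \left(-7\right) + \frac{1}{3} \left(-6\right) + \frac{\left(-6\right)^{2}}{3}\right) 75} \left(38 + 75 + \left(-3 + \frac{1}{3} \left(-7\right) + \frac{1}{3} \left(-6\right) + \frac{\left(-6\right)^{2}}{3}\right)^{2} + 21 \left(-3 + \frac{1}{3} \left(-7\right) + \frac{1}{3} \left(-6\right) + \frac{\left(-6\right)^{2}}{3}\right)\right)} = - \frac{9047}{\frac{1}{21 - - \frac{14}{3} + 1575 + \left(-3 - \frac{7}{3} - 2 + \frac{1}{3} \cdot 36\right) 75} \left(38 + 75 + \left(-3 - \frac{7}{3} - 2 + \frac{1}{3} \cdot 36\right)^{2} + 21 \left(-3 - \frac{7}{3} - 2 + \frac{1}{3} \cdot 36\right)\right)} = - \frac{9047}{\frac{1}{21 - - \frac{14}{3} + 1575 + \left(-3 - \frac{7}{3} - 2 + 12\right) 75} \left(38 + 75 + \left(-3 - \frac{7}{3} - 2 + 12\right)^{2} + 21 \left(-3 - \frac{7}{3} - 2 + 12\right)\right)} = - \frac{9047}{\frac{1}{21 + \frac{14}{3} + 1575 + \frac{14}{3} \cdot 75} \left(38 + 75 + \left(\frac{14}{3}\right)^{2} + 21 \cdot \frac{14}{3}\right)} = - \frac{9047}{\frac{1}{21 + \frac{14}{3} + 1575 + 350} \left(38 + 75 + \frac{196}{9} + 98\right)} = - \frac{9047}{\frac{1}{\frac{5852}{3}} \cdot \frac{2095}{9}} = - \frac{9047}{\frac{3}{5852} \cdot \frac{2095}{9}} = - \frac{9047}{\frac{2095}{17556}} = \left(-9047\right) \frac{17556}{2095} = - \frac{158829132}{2095}$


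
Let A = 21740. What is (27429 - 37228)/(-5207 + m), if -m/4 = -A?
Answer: -9799/81753 ≈ -0.11986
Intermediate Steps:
m = 86960 (m = -(-4)*21740 = -4*(-21740) = 86960)
(27429 - 37228)/(-5207 + m) = (27429 - 37228)/(-5207 + 86960) = -9799/81753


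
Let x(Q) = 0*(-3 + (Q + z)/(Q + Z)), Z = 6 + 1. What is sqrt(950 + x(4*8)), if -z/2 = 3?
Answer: 5*sqrt(38) ≈ 30.822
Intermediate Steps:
z = -6 (z = -2*3 = -6)
Z = 7
x(Q) = 0 (x(Q) = 0*(-3 + (Q - 6)/(Q + 7)) = 0*(-3 + (-6 + Q)/(7 + Q)) = 0)
sqrt(950 + x(4*8)) = sqrt(950 + 0) = sqrt(950) = 5*sqrt(38)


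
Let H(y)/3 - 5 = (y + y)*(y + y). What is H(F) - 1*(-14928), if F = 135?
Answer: 233643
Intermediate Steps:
H(y) = 15 + 12*y² (H(y) = 15 + 3*((y + y)*(y + y)) = 15 + 3*((2*y)*(2*y)) = 15 + 3*(4*y²) = 15 + 12*y²)
H(F) - 1*(-14928) = (15 + 12*135²) - 1*(-14928) = (15 + 12*18225) + 14928 = (15 + 218700) + 14928 = 218715 + 14928 = 233643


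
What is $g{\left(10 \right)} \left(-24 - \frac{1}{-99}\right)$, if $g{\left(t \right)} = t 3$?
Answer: $- \frac{23750}{33} \approx -719.7$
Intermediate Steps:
$g{\left(t \right)} = 3 t$
$g{\left(10 \right)} \left(-24 - \frac{1}{-99}\right) = 3 \cdot 10 \left(-24 - \frac{1}{-99}\right) = 30 \left(-24 - - \frac{1}{99}\right) = 30 \left(-24 + \frac{1}{99}\right) = 30 \left(- \frac{2375}{99}\right) = - \frac{23750}{33}$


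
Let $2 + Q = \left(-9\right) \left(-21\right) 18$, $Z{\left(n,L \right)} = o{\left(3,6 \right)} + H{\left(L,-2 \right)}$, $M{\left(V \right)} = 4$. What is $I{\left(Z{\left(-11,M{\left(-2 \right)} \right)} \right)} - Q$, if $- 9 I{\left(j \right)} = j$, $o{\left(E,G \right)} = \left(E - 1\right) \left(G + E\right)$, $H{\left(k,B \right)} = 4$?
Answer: $- \frac{30622}{9} \approx -3402.4$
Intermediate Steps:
$o{\left(E,G \right)} = \left(-1 + E\right) \left(E + G\right)$
$Z{\left(n,L \right)} = 22$ ($Z{\left(n,L \right)} = \left(3^{2} - 3 - 6 + 3 \cdot 6\right) + 4 = \left(9 - 3 - 6 + 18\right) + 4 = 18 + 4 = 22$)
$I{\left(j \right)} = - \frac{j}{9}$
$Q = 3400$ ($Q = -2 + \left(-9\right) \left(-21\right) 18 = -2 + 189 \cdot 18 = -2 + 3402 = 3400$)
$I{\left(Z{\left(-11,M{\left(-2 \right)} \right)} \right)} - Q = \left(- \frac{1}{9}\right) 22 - 3400 = - \frac{22}{9} - 3400 = - \frac{30622}{9}$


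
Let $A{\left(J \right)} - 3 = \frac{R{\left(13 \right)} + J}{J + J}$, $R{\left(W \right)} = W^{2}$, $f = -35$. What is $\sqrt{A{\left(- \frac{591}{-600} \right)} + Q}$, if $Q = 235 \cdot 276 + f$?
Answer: $\frac{\sqrt{10077034226}}{394} \approx 254.78$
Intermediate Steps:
$A{\left(J \right)} = 3 + \frac{169 + J}{2 J}$ ($A{\left(J \right)} = 3 + \frac{13^{2} + J}{J + J} = 3 + \frac{169 + J}{2 J}$)
$Q = 64825$ ($Q = 235 \cdot 276 - 35 = 64860 - 35 = 64825$)
$\sqrt{A{\left(- \frac{591}{-600} \right)} + Q} = \sqrt{\frac{169 + 7 \left(- \frac{591}{-600}\right)}{2 \left(- \frac{591}{-600}\right)} + 64825} = \sqrt{\frac{169 + 7 \left(\left(-591\right) \left(- \frac{1}{600}\right)\right)}{2 \left(\left(-591\right) \left(- \frac{1}{600}\right)\right)} + 64825} = \sqrt{\frac{169 + 7 \cdot \frac{197}{200}}{2 \cdot \frac{197}{200}} + 64825} = \sqrt{\frac{1}{2} \cdot \frac{200}{197} \left(169 + \frac{1379}{200}\right) + 64825} = \sqrt{\frac{1}{2} \cdot \frac{200}{197} \cdot \frac{35179}{200} + 64825} = \sqrt{\frac{35179}{394} + 64825} = \sqrt{\frac{25576229}{394}} = \frac{\sqrt{10077034226}}{394}$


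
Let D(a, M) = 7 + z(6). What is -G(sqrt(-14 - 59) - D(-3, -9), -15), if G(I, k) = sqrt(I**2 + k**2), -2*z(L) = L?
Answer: -2*sqrt(42 - 2*I*sqrt(73)) ≈ -13.217 + 2.5858*I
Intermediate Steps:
z(L) = -L/2
D(a, M) = 4 (D(a, M) = 7 - 1/2*6 = 7 - 3 = 4)
-G(sqrt(-14 - 59) - D(-3, -9), -15) = -sqrt((sqrt(-14 - 59) - 1*4)**2 + (-15)**2) = -sqrt((sqrt(-73) - 4)**2 + 225) = -sqrt((I*sqrt(73) - 4)**2 + 225) = -sqrt((-4 + I*sqrt(73))**2 + 225) = -sqrt(225 + (-4 + I*sqrt(73))**2)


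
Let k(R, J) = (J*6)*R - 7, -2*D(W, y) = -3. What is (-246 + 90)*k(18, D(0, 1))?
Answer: -24180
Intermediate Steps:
D(W, y) = 3/2 (D(W, y) = -1/2*(-3) = 3/2)
k(R, J) = -7 + 6*J*R (k(R, J) = (6*J)*R - 7 = 6*J*R - 7 = -7 + 6*J*R)
(-246 + 90)*k(18, D(0, 1)) = (-246 + 90)*(-7 + 6*(3/2)*18) = -156*(-7 + 162) = -156*155 = -24180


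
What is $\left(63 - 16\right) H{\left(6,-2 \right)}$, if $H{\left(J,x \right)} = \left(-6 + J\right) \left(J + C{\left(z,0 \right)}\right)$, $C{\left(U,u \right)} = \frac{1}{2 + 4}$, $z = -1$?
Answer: $0$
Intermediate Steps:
$C{\left(U,u \right)} = \frac{1}{6}$
$H{\left(J,x \right)} = \left(-6 + J\right) \left(\frac{1}{6} + J\right)$ ($H{\left(J,x \right)} = \left(-6 + J\right) \left(J + \frac{1}{6}\right) = \left(-6 + J\right) \left(\frac{1}{6} + J\right)$)
$\left(63 - 16\right) H{\left(6,-2 \right)} = \left(63 - 16\right) \left(-1 + 6^{2} - 35\right) = 47 \left(-1 + 36 - 35\right) = 47 \cdot 0 = 0$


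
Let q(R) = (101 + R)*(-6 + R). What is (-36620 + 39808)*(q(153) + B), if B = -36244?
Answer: 3487672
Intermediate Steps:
q(R) = (-6 + R)*(101 + R)
(-36620 + 39808)*(q(153) + B) = (-36620 + 39808)*((-606 + 153**2 + 95*153) - 36244) = 3188*((-606 + 23409 + 14535) - 36244) = 3188*(37338 - 36244) = 3188*1094 = 3487672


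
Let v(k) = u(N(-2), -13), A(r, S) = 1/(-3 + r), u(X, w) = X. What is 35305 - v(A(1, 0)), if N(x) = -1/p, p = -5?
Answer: 176524/5 ≈ 35305.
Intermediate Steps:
N(x) = 1/5 (N(x) = -1/(-5) = -1*(-1/5) = 1/5)
v(k) = 1/5
35305 - v(A(1, 0)) = 35305 - 1*1/5 = 35305 - 1/5 = 176524/5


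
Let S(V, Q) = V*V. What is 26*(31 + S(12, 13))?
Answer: 4550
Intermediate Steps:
S(V, Q) = V²
26*(31 + S(12, 13)) = 26*(31 + 12²) = 26*(31 + 144) = 26*175 = 4550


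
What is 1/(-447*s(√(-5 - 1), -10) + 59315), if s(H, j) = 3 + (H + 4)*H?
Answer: 3791/231145750 + 447*I*√6/924583000 ≈ 1.6401e-5 + 1.1842e-6*I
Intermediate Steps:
s(H, j) = 3 + H*(4 + H) (s(H, j) = 3 + (4 + H)*H = 3 + H*(4 + H))
1/(-447*s(√(-5 - 1), -10) + 59315) = 1/(-447*(3 + (√(-5 - 1))² + 4*√(-5 - 1)) + 59315) = 1/(-447*(3 + (√(-6))² + 4*√(-6)) + 59315) = 1/(-447*(3 + (I*√6)² + 4*(I*√6)) + 59315) = 1/(-447*(3 - 6 + 4*I*√6) + 59315) = 1/(-447*(-3 + 4*I*√6) + 59315) = 1/((1341 - 1788*I*√6) + 59315) = 1/(60656 - 1788*I*√6)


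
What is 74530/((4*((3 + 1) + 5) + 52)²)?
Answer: 37265/3872 ≈ 9.6242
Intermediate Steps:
74530/((4*((3 + 1) + 5) + 52)²) = 74530/((4*(4 + 5) + 52)²) = 74530/((4*9 + 52)²) = 74530/((36 + 52)²) = 74530/(88²) = 74530/7744 = 74530*(1/7744) = 37265/3872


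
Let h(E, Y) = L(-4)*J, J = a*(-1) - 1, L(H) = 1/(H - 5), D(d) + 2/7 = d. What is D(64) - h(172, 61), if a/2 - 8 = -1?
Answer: 1303/21 ≈ 62.048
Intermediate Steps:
a = 14 (a = 16 + 2*(-1) = 16 - 2 = 14)
D(d) = -2/7 + d
L(H) = 1/(-5 + H)
J = -15 (J = 14*(-1) - 1 = -14 - 1 = -15)
h(E, Y) = 5/3 (h(E, Y) = -15/(-5 - 4) = -15/(-9) = -⅑*(-15) = 5/3)
D(64) - h(172, 61) = (-2/7 + 64) - 1*5/3 = 446/7 - 5/3 = 1303/21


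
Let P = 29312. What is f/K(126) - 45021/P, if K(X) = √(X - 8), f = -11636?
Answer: -45021/29312 - 5818*√118/59 ≈ -1072.7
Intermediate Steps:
K(X) = √(-8 + X)
f/K(126) - 45021/P = -11636/√(-8 + 126) - 45021/29312 = -11636*√118/118 - 45021*1/29312 = -5818*√118/59 - 45021/29312 = -45021/29312 - 5818*√118/59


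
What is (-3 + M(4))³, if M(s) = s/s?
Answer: -8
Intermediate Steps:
M(s) = 1
(-3 + M(4))³ = (-3 + 1)³ = (-2)³ = -8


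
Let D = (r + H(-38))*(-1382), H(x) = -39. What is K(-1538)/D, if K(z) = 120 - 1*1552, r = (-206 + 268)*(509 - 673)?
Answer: -716/7053037 ≈ -0.00010152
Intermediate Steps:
r = -10168 (r = 62*(-164) = -10168)
K(z) = -1432 (K(z) = 120 - 1552 = -1432)
D = 14106074 (D = (-10168 - 39)*(-1382) = -10207*(-1382) = 14106074)
K(-1538)/D = -1432/14106074 = -1432*1/14106074 = -716/7053037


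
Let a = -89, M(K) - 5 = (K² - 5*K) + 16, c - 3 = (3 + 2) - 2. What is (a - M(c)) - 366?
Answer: -482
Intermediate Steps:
c = 6 (c = 3 + ((3 + 2) - 2) = 3 + (5 - 2) = 3 + 3 = 6)
M(K) = 21 + K² - 5*K (M(K) = 5 + ((K² - 5*K) + 16) = 5 + (16 + K² - 5*K) = 21 + K² - 5*K)
(a - M(c)) - 366 = (-89 - (21 + 6² - 5*6)) - 366 = (-89 - (21 + 36 - 30)) - 366 = (-89 - 1*27) - 366 = (-89 - 27) - 366 = -116 - 366 = -482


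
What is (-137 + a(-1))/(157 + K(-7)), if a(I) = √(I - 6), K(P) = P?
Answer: -137/150 + I*√7/150 ≈ -0.91333 + 0.017638*I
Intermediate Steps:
a(I) = √(-6 + I)
(-137 + a(-1))/(157 + K(-7)) = (-137 + √(-6 - 1))/(157 - 7) = (-137 + √(-7))/150 = (-137 + I*√7)*(1/150) = -137/150 + I*√7/150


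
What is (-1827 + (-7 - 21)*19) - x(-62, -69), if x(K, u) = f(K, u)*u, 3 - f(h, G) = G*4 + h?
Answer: 21170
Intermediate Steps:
f(h, G) = 3 - h - 4*G (f(h, G) = 3 - (G*4 + h) = 3 - (4*G + h) = 3 - (h + 4*G) = 3 + (-h - 4*G) = 3 - h - 4*G)
x(K, u) = u*(3 - K - 4*u) (x(K, u) = (3 - K - 4*u)*u = u*(3 - K - 4*u))
(-1827 + (-7 - 21)*19) - x(-62, -69) = (-1827 + (-7 - 21)*19) - (-69)*(3 - 1*(-62) - 4*(-69)) = (-1827 - 28*19) - (-69)*(3 + 62 + 276) = (-1827 - 532) - (-69)*341 = -2359 - 1*(-23529) = -2359 + 23529 = 21170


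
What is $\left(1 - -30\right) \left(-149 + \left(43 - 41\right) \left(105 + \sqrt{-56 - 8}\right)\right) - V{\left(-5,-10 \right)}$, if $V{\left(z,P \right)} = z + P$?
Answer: $1906 + 496 i \approx 1906.0 + 496.0 i$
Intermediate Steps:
$V{\left(z,P \right)} = P + z$
$\left(1 - -30\right) \left(-149 + \left(43 - 41\right) \left(105 + \sqrt{-56 - 8}\right)\right) - V{\left(-5,-10 \right)} = \left(1 - -30\right) \left(-149 + \left(43 - 41\right) \left(105 + \sqrt{-56 - 8}\right)\right) - \left(-10 - 5\right) = \left(1 + 30\right) \left(-149 + 2 \left(105 + \sqrt{-64}\right)\right) - -15 = 31 \left(-149 + 2 \left(105 + 8 i\right)\right) + 15 = 31 \left(-149 + \left(210 + 16 i\right)\right) + 15 = 31 \left(61 + 16 i\right) + 15 = \left(1891 + 496 i\right) + 15 = 1906 + 496 i$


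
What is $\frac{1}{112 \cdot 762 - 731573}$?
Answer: $- \frac{1}{646229} \approx -1.5474 \cdot 10^{-6}$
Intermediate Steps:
$\frac{1}{112 \cdot 762 - 731573} = \frac{1}{85344 - 731573} = \frac{1}{-646229} = - \frac{1}{646229}$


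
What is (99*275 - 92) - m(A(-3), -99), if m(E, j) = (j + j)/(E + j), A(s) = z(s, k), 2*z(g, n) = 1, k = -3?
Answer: 5344805/197 ≈ 27131.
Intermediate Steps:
z(g, n) = ½ (z(g, n) = (½)*1 = ½)
A(s) = ½
m(E, j) = 2*j/(E + j) (m(E, j) = (2*j)/(E + j) = 2*j/(E + j))
(99*275 - 92) - m(A(-3), -99) = (99*275 - 92) - 2*(-99)/(½ - 99) = (27225 - 92) - 2*(-99)/(-197/2) = 27133 - 2*(-99)*(-2)/197 = 27133 - 1*396/197 = 27133 - 396/197 = 5344805/197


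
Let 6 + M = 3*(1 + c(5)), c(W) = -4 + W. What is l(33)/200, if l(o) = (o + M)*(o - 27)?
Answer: 99/100 ≈ 0.99000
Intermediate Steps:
M = 0 (M = -6 + 3*(1 + (-4 + 5)) = -6 + 3*(1 + 1) = -6 + 3*2 = -6 + 6 = 0)
l(o) = o*(-27 + o) (l(o) = (o + 0)*(o - 27) = o*(-27 + o))
l(33)/200 = (33*(-27 + 33))/200 = (33*6)*(1/200) = 198*(1/200) = 99/100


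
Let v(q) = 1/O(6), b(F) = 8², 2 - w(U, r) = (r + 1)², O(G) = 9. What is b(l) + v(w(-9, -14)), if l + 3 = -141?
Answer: 577/9 ≈ 64.111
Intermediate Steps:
w(U, r) = 2 - (1 + r)² (w(U, r) = 2 - (r + 1)² = 2 - (1 + r)²)
l = -144 (l = -3 - 141 = -144)
b(F) = 64
v(q) = ⅑ (v(q) = 1/9 = ⅑)
b(l) + v(w(-9, -14)) = 64 + ⅑ = 577/9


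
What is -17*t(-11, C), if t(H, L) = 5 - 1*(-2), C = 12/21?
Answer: -119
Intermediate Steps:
C = 4/7 (C = 12*(1/21) = 4/7 ≈ 0.57143)
t(H, L) = 7 (t(H, L) = 5 + 2 = 7)
-17*t(-11, C) = -17*7 = -119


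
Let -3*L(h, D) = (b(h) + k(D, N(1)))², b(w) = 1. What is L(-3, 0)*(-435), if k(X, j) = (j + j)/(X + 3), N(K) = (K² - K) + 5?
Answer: 24505/9 ≈ 2722.8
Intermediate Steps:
N(K) = 5 + K² - K
k(X, j) = 2*j/(3 + X) (k(X, j) = (2*j)/(3 + X) = 2*j/(3 + X))
L(h, D) = -(1 + 10/(3 + D))²/3 (L(h, D) = -(1 + 2*(5 + 1² - 1*1)/(3 + D))²/3 = -(1 + 2*(5 + 1 - 1)/(3 + D))²/3 = -(1 + 2*5/(3 + D))²/3 = -(1 + 10/(3 + D))²/3)
L(-3, 0)*(-435) = -(13 + 0)²/(3*(3 + 0)²)*(-435) = -⅓*13²/3²*(-435) = -⅓*⅑*169*(-435) = -169/27*(-435) = 24505/9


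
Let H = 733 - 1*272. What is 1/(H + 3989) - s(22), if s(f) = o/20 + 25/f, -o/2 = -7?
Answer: -89879/48950 ≈ -1.8361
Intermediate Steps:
o = 14 (o = -2*(-7) = 14)
H = 461 (H = 733 - 272 = 461)
s(f) = 7/10 + 25/f (s(f) = 14/20 + 25/f = 14*(1/20) + 25/f = 7/10 + 25/f)
1/(H + 3989) - s(22) = 1/(461 + 3989) - (7/10 + 25/22) = 1/4450 - (7/10 + 25*(1/22)) = 1/4450 - (7/10 + 25/22) = 1/4450 - 1*101/55 = 1/4450 - 101/55 = -89879/48950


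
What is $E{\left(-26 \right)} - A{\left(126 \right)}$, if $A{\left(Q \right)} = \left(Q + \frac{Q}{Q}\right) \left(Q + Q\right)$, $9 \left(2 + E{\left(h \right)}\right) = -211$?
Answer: $- \frac{288265}{9} \approx -32029.0$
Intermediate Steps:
$E{\left(h \right)} = - \frac{229}{9}$ ($E{\left(h \right)} = -2 + \frac{1}{9} \left(-211\right) = -2 - \frac{211}{9} = - \frac{229}{9}$)
$A{\left(Q \right)} = 2 Q \left(1 + Q\right)$ ($A{\left(Q \right)} = \left(Q + 1\right) 2 Q = \left(1 + Q\right) 2 Q = 2 Q \left(1 + Q\right)$)
$E{\left(-26 \right)} - A{\left(126 \right)} = - \frac{229}{9} - 2 \cdot 126 \left(1 + 126\right) = - \frac{229}{9} - 2 \cdot 126 \cdot 127 = - \frac{229}{9} - 32004 = - \frac{288265}{9}$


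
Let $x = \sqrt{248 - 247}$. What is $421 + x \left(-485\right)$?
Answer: $-64$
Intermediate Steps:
$x = 1$ ($x = \sqrt{1} = 1$)
$421 + x \left(-485\right) = 421 + 1 \left(-485\right) = 421 - 485 = -64$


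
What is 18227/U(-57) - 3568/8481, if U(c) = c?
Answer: -17198507/53713 ≈ -320.19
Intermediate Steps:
18227/U(-57) - 3568/8481 = 18227/(-57) - 3568/8481 = 18227*(-1/57) - 3568*1/8481 = -18227/57 - 3568/8481 = -17198507/53713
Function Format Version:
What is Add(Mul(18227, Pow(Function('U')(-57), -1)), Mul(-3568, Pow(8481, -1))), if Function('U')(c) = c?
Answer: Rational(-17198507, 53713) ≈ -320.19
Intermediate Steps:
Add(Mul(18227, Pow(Function('U')(-57), -1)), Mul(-3568, Pow(8481, -1))) = Add(Mul(18227, Pow(-57, -1)), Mul(-3568, Pow(8481, -1))) = Add(Mul(18227, Rational(-1, 57)), Mul(-3568, Rational(1, 8481))) = Add(Rational(-18227, 57), Rational(-3568, 8481)) = Rational(-17198507, 53713)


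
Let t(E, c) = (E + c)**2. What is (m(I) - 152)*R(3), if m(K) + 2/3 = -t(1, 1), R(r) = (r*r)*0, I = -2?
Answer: 0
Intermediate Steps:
R(r) = 0 (R(r) = r**2*0 = 0)
m(K) = -14/3 (m(K) = -2/3 - (1 + 1)**2 = -2/3 - 1*2**2 = -2/3 - 1*4 = -2/3 - 4 = -14/3)
(m(I) - 152)*R(3) = (-14/3 - 152)*0 = -470/3*0 = 0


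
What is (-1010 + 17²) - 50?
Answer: -771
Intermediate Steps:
(-1010 + 17²) - 50 = (-1010 + 289) - 50 = -721 - 50 = -771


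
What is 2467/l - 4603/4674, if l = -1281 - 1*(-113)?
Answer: -8453531/2729616 ≈ -3.0970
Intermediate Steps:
l = -1168 (l = -1281 + 113 = -1168)
2467/l - 4603/4674 = 2467/(-1168) - 4603/4674 = 2467*(-1/1168) - 4603*1/4674 = -2467/1168 - 4603/4674 = -8453531/2729616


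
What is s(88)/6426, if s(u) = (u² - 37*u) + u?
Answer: 2288/3213 ≈ 0.71211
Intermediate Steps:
s(u) = u² - 36*u
s(88)/6426 = (88*(-36 + 88))/6426 = (88*52)*(1/6426) = 4576*(1/6426) = 2288/3213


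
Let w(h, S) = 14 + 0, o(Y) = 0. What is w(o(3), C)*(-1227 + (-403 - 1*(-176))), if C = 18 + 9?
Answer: -20356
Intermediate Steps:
C = 27
w(h, S) = 14
w(o(3), C)*(-1227 + (-403 - 1*(-176))) = 14*(-1227 + (-403 - 1*(-176))) = 14*(-1227 + (-403 + 176)) = 14*(-1227 - 227) = 14*(-1454) = -20356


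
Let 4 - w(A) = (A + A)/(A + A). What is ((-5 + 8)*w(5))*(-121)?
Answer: -1089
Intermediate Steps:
w(A) = 3 (w(A) = 4 - (A + A)/(A + A) = 4 - 2*A/(2*A) = 4 - 2*A*1/(2*A) = 4 - 1*1 = 4 - 1 = 3)
((-5 + 8)*w(5))*(-121) = ((-5 + 8)*3)*(-121) = (3*3)*(-121) = 9*(-121) = -1089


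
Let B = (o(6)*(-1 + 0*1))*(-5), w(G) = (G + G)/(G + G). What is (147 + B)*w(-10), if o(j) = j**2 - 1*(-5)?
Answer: 352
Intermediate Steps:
w(G) = 1 (w(G) = (2*G)/((2*G)) = (2*G)*(1/(2*G)) = 1)
o(j) = 5 + j**2 (o(j) = j**2 + 5 = 5 + j**2)
B = 205 (B = ((5 + 6**2)*(-1 + 0*1))*(-5) = ((5 + 36)*(-1 + 0))*(-5) = (41*(-1))*(-5) = -41*(-5) = 205)
(147 + B)*w(-10) = (147 + 205)*1 = 352*1 = 352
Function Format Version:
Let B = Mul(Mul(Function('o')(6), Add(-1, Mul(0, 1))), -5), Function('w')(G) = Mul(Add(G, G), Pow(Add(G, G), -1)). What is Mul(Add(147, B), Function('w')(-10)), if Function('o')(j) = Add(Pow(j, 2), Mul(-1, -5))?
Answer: 352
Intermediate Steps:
Function('w')(G) = 1 (Function('w')(G) = Mul(Mul(2, G), Pow(Mul(2, G), -1)) = Mul(Mul(2, G), Mul(Rational(1, 2), Pow(G, -1))) = 1)
Function('o')(j) = Add(5, Pow(j, 2)) (Function('o')(j) = Add(Pow(j, 2), 5) = Add(5, Pow(j, 2)))
B = 205 (B = Mul(Mul(Add(5, Pow(6, 2)), Add(-1, Mul(0, 1))), -5) = Mul(Mul(Add(5, 36), Add(-1, 0)), -5) = Mul(Mul(41, -1), -5) = Mul(-41, -5) = 205)
Mul(Add(147, B), Function('w')(-10)) = Mul(Add(147, 205), 1) = Mul(352, 1) = 352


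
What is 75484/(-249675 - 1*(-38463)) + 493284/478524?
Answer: 1418054054/2105625231 ≈ 0.67346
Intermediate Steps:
75484/(-249675 - 1*(-38463)) + 493284/478524 = 75484/(-249675 + 38463) + 493284*(1/478524) = 75484/(-211212) + 41107/39877 = 75484*(-1/211212) + 41107/39877 = -18871/52803 + 41107/39877 = 1418054054/2105625231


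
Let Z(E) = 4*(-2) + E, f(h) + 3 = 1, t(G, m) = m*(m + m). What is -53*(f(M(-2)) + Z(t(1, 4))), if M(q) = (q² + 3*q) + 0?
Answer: -1166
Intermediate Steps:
t(G, m) = 2*m² (t(G, m) = m*(2*m) = 2*m²)
M(q) = q² + 3*q
f(h) = -2 (f(h) = -3 + 1 = -2)
Z(E) = -8 + E
-53*(f(M(-2)) + Z(t(1, 4))) = -53*(-2 + (-8 + 2*4²)) = -53*(-2 + (-8 + 2*16)) = -53*(-2 + (-8 + 32)) = -53*(-2 + 24) = -53*22 = -1166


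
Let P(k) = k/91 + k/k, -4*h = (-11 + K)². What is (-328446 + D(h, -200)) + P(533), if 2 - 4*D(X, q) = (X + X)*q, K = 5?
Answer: -4610741/14 ≈ -3.2934e+5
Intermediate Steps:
h = -9 (h = -(-11 + 5)²/4 = -¼*(-6)² = -¼*36 = -9)
D(X, q) = ½ - X*q/2 (D(X, q) = ½ - (X + X)*q/4 = ½ - 2*X*q/4 = ½ - X*q/2)
P(k) = 1 + k/91 (P(k) = k*(1/91) + 1 = k/91 + 1 = 1 + k/91)
(-328446 + D(h, -200)) + P(533) = (-328446 + (½ - ½*(-9)*(-200))) + (1 + (1/91)*533) = (-328446 + (½ - 900)) + (1 + 41/7) = (-328446 - 1799/2) + 48/7 = -658691/2 + 48/7 = -4610741/14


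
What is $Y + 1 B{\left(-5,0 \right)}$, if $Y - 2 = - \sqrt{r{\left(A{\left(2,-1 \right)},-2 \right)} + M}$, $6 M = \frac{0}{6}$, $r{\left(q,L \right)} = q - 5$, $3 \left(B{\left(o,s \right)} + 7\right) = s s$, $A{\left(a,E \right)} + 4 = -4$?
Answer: $-5 - i \sqrt{13} \approx -5.0 - 3.6056 i$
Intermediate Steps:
$A{\left(a,E \right)} = -8$ ($A{\left(a,E \right)} = -4 - 4 = -8$)
$B{\left(o,s \right)} = -7 + \frac{s^{2}}{3}$ ($B{\left(o,s \right)} = -7 + \frac{s s}{3} = -7 + \frac{s^{2}}{3}$)
$r{\left(q,L \right)} = -5 + q$ ($r{\left(q,L \right)} = q - 5 = -5 + q$)
$M = 0$ ($M = \frac{0 \cdot \frac{1}{6}}{6} = \frac{1}{6} \cdot 0 = 0$)
$Y = 2 - i \sqrt{13}$ ($Y = 2 - \sqrt{\left(-5 - 8\right) + 0} = 2 - \sqrt{-13 + 0} = 2 - \sqrt{-13} = 2 - i \sqrt{13} \approx 2.0 - 3.6056 i$)
$Y + 1 B{\left(-5,0 \right)} = \left(2 - i \sqrt{13}\right) + 1 \left(-7 + \frac{0^{2}}{3}\right) = \left(2 - i \sqrt{13}\right) + 1 \left(-7 + \frac{1}{3} \cdot 0\right) = \left(2 - i \sqrt{13}\right) + 1 \left(-7 + 0\right) = \left(2 - i \sqrt{13}\right) + 1 \left(-7\right) = \left(2 - i \sqrt{13}\right) - 7 = -5 - i \sqrt{13}$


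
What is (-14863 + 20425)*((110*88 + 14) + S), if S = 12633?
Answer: 124182774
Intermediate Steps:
(-14863 + 20425)*((110*88 + 14) + S) = (-14863 + 20425)*((110*88 + 14) + 12633) = 5562*((9680 + 14) + 12633) = 5562*(9694 + 12633) = 5562*22327 = 124182774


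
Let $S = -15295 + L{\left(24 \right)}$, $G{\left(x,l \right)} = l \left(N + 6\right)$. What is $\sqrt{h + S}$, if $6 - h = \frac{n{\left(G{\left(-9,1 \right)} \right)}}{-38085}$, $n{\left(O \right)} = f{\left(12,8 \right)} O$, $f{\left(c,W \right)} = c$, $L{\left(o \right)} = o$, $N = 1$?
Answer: $\frac{i \sqrt{2460153221165}}{12695} \approx 123.55 i$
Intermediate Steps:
$G{\left(x,l \right)} = 7 l$ ($G{\left(x,l \right)} = l \left(1 + 6\right) = l 7 = 7 l$)
$S = -15271$ ($S = -15295 + 24 = -15271$)
$n{\left(O \right)} = 12 O$
$h = \frac{76198}{12695}$ ($h = 6 - \frac{12 \cdot 7 \cdot 1}{-38085} = 6 - 12 \cdot 7 \left(- \frac{1}{38085}\right) = 6 - 84 \left(- \frac{1}{38085}\right) = 6 - - \frac{28}{12695} = 6 + \frac{28}{12695} = \frac{76198}{12695} \approx 6.0022$)
$\sqrt{h + S} = \sqrt{\frac{76198}{12695} - 15271} = \sqrt{- \frac{193789147}{12695}} = \frac{i \sqrt{2460153221165}}{12695}$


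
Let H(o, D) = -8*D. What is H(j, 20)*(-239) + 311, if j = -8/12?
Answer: 38551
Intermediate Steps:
j = -2/3 (j = -8*1/12 = -2/3 ≈ -0.66667)
H(j, 20)*(-239) + 311 = -8*20*(-239) + 311 = -160*(-239) + 311 = 38240 + 311 = 38551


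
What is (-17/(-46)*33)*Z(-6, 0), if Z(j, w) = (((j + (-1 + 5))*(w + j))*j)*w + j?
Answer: -1683/23 ≈ -73.174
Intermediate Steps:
Z(j, w) = j + j*w*(4 + j)*(j + w) (Z(j, w) = (((j + 4)*(j + w))*j)*w + j = (((4 + j)*(j + w))*j)*w + j = (j*(4 + j)*(j + w))*w + j = j*w*(4 + j)*(j + w) + j = j + j*w*(4 + j)*(j + w))
(-17/(-46)*33)*Z(-6, 0) = (-17/(-46)*33)*(-6*(1 + 4*0² - 6*0² + 0*(-6)² + 4*(-6)*0)) = (-17*(-1/46)*33)*(-6*(1 + 4*0 - 6*0 + 0*36 + 0)) = ((17/46)*33)*(-6*(1 + 0 + 0 + 0 + 0)) = 561*(-6*1)/46 = (561/46)*(-6) = -1683/23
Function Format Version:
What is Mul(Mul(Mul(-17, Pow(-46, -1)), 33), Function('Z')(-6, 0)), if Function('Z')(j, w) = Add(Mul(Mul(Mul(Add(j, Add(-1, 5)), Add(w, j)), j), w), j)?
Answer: Rational(-1683, 23) ≈ -73.174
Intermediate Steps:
Function('Z')(j, w) = Add(j, Mul(j, w, Add(4, j), Add(j, w))) (Function('Z')(j, w) = Add(Mul(Mul(Mul(Add(j, 4), Add(j, w)), j), w), j) = Add(Mul(Mul(Mul(Add(4, j), Add(j, w)), j), w), j) = Add(Mul(Mul(j, Add(4, j), Add(j, w)), w), j) = Add(Mul(j, w, Add(4, j), Add(j, w)), j) = Add(j, Mul(j, w, Add(4, j), Add(j, w))))
Mul(Mul(Mul(-17, Pow(-46, -1)), 33), Function('Z')(-6, 0)) = Mul(Mul(Mul(-17, Pow(-46, -1)), 33), Mul(-6, Add(1, Mul(4, Pow(0, 2)), Mul(-6, Pow(0, 2)), Mul(0, Pow(-6, 2)), Mul(4, -6, 0)))) = Mul(Mul(Mul(-17, Rational(-1, 46)), 33), Mul(-6, Add(1, Mul(4, 0), Mul(-6, 0), Mul(0, 36), 0))) = Mul(Mul(Rational(17, 46), 33), Mul(-6, Add(1, 0, 0, 0, 0))) = Mul(Rational(561, 46), Mul(-6, 1)) = Mul(Rational(561, 46), -6) = Rational(-1683, 23)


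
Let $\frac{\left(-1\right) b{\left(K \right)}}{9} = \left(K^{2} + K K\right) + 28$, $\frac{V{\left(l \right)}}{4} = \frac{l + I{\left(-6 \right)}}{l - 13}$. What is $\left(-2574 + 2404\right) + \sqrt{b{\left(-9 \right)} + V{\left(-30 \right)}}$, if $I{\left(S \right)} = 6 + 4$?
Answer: $-170 + \frac{5 i \sqrt{126334}}{43} \approx -170.0 + 41.33 i$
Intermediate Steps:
$I{\left(S \right)} = 10$
$V{\left(l \right)} = \frac{4 \left(10 + l\right)}{-13 + l}$ ($V{\left(l \right)} = 4 \frac{l + 10}{l - 13} = 4 \frac{10 + l}{-13 + l} = \frac{4 \left(10 + l\right)}{-13 + l}$)
$b{\left(K \right)} = -252 - 18 K^{2}$ ($b{\left(K \right)} = - 9 \left(\left(K^{2} + K K\right) + 28\right) = - 9 \left(\left(K^{2} + K^{2}\right) + 28\right) = - 9 \left(2 K^{2} + 28\right) = - 9 \left(28 + 2 K^{2}\right) = -252 - 18 K^{2}$)
$\left(-2574 + 2404\right) + \sqrt{b{\left(-9 \right)} + V{\left(-30 \right)}} = \left(-2574 + 2404\right) + \sqrt{\left(-252 - 18 \left(-9\right)^{2}\right) + \frac{4 \left(10 - 30\right)}{-13 - 30}} = -170 + \sqrt{\left(-252 - 1458\right) + 4 \frac{1}{-43} \left(-20\right)} = -170 + \sqrt{\left(-252 - 1458\right) + 4 \left(- \frac{1}{43}\right) \left(-20\right)} = -170 + \sqrt{-1710 + \frac{80}{43}} = -170 + \sqrt{- \frac{73450}{43}} = -170 + \frac{5 i \sqrt{126334}}{43}$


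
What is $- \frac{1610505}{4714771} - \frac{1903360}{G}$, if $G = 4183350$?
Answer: $- \frac{1571121262231}{1972353726285} \approx -0.79657$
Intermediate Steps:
$- \frac{1610505}{4714771} - \frac{1903360}{G} = - \frac{1610505}{4714771} - \frac{1903360}{4183350} = \left(-1610505\right) \frac{1}{4714771} - \frac{190336}{418335} = - \frac{1610505}{4714771} - \frac{190336}{418335} = - \frac{1571121262231}{1972353726285}$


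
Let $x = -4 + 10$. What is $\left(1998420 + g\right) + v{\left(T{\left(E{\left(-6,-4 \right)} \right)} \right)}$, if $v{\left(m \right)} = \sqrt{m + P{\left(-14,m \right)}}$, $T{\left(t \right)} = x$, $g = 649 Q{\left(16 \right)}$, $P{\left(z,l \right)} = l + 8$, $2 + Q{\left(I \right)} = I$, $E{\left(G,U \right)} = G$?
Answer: $2007506 + 2 \sqrt{5} \approx 2.0075 \cdot 10^{6}$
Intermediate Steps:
$Q{\left(I \right)} = -2 + I$
$P{\left(z,l \right)} = 8 + l$
$g = 9086$ ($g = 649 \left(-2 + 16\right) = 649 \cdot 14 = 9086$)
$x = 6$
$T{\left(t \right)} = 6$
$v{\left(m \right)} = \sqrt{8 + 2 m}$ ($v{\left(m \right)} = \sqrt{m + \left(8 + m\right)} = \sqrt{8 + 2 m}$)
$\left(1998420 + g\right) + v{\left(T{\left(E{\left(-6,-4 \right)} \right)} \right)} = \left(1998420 + 9086\right) + \sqrt{8 + 2 \cdot 6} = 2007506 + \sqrt{8 + 12} = 2007506 + \sqrt{20} = 2007506 + 2 \sqrt{5}$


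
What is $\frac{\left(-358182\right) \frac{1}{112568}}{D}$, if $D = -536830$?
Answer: $\frac{179091}{30214939720} \approx 5.9272 \cdot 10^{-6}$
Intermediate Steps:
$\frac{\left(-358182\right) \frac{1}{112568}}{D} = \frac{\left(-358182\right) \frac{1}{112568}}{-536830} = \left(-358182\right) \frac{1}{112568} \left(- \frac{1}{536830}\right) = \left(- \frac{179091}{56284}\right) \left(- \frac{1}{536830}\right) = \frac{179091}{30214939720}$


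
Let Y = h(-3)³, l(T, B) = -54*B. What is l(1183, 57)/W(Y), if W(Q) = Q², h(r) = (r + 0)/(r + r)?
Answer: -196992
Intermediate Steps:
h(r) = ½ (h(r) = r/((2*r)) = r*(1/(2*r)) = ½)
Y = ⅛ (Y = (½)³ = ⅛ ≈ 0.12500)
l(1183, 57)/W(Y) = (-54*57)/((⅛)²) = -3078/1/64 = -3078*64 = -196992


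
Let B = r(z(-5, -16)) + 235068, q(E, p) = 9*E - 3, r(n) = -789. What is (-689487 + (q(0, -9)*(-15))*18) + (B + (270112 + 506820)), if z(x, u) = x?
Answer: 322534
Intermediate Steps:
q(E, p) = -3 + 9*E
B = 234279 (B = -789 + 235068 = 234279)
(-689487 + (q(0, -9)*(-15))*18) + (B + (270112 + 506820)) = (-689487 + ((-3 + 9*0)*(-15))*18) + (234279 + (270112 + 506820)) = (-689487 + ((-3 + 0)*(-15))*18) + (234279 + 776932) = (-689487 - 3*(-15)*18) + 1011211 = (-689487 + 45*18) + 1011211 = (-689487 + 810) + 1011211 = -688677 + 1011211 = 322534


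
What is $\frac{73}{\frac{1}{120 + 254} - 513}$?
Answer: $- \frac{27302}{191861} \approx -0.1423$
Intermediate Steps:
$\frac{73}{\frac{1}{120 + 254} - 513} = \frac{73}{\frac{1}{374} - 513} = \frac{73}{- \frac{191861}{374}} = 73 \left(- \frac{374}{191861}\right) = - \frac{27302}{191861}$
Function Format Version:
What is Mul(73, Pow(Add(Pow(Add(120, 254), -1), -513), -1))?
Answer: Rational(-27302, 191861) ≈ -0.14230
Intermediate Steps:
Mul(73, Pow(Add(Pow(Add(120, 254), -1), -513), -1)) = Mul(73, Pow(Add(Pow(374, -1), -513), -1)) = Mul(73, Pow(Add(Rational(1, 374), -513), -1)) = Mul(73, Pow(Rational(-191861, 374), -1)) = Mul(73, Rational(-374, 191861)) = Rational(-27302, 191861)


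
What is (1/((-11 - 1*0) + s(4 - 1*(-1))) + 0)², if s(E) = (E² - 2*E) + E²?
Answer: 1/841 ≈ 0.0011891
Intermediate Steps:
s(E) = -2*E + 2*E²
(1/((-11 - 1*0) + s(4 - 1*(-1))) + 0)² = (1/((-11 - 1*0) + 2*(4 - 1*(-1))*(-1 + (4 - 1*(-1)))) + 0)² = (1/((-11 + 0) + 2*(4 + 1)*(-1 + (4 + 1))) + 0)² = (1/(-11 + 2*5*(-1 + 5)) + 0)² = (1/(-11 + 2*5*4) + 0)² = (1/(-11 + 40) + 0)² = (1/29 + 0)² = (1/29)² = 1/841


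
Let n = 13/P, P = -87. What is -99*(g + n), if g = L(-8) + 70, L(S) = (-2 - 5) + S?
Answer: -157476/29 ≈ -5430.2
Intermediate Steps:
L(S) = -7 + S
g = 55 (g = (-7 - 8) + 70 = -15 + 70 = 55)
n = -13/87 (n = 13/(-87) = 13*(-1/87) = -13/87 ≈ -0.14943)
-99*(g + n) = -99*(55 - 13/87) = -99*4772/87 = -157476/29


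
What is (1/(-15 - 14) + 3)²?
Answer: 7396/841 ≈ 8.7943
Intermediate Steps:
(1/(-15 - 14) + 3)² = (1/(-29) + 3)² = (-1/29 + 3)² = (86/29)² = 7396/841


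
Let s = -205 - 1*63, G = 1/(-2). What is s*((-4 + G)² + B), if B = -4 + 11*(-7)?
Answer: 16281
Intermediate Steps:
G = -½ ≈ -0.50000
s = -268 (s = -205 - 63 = -268)
B = -81 (B = -4 - 77 = -81)
s*((-4 + G)² + B) = -268*((-4 - ½)² - 81) = -268*((-9/2)² - 81) = -268*(81/4 - 81) = -268*(-243/4) = 16281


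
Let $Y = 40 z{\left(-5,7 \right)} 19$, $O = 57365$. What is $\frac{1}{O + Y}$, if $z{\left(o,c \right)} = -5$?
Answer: $\frac{1}{53565} \approx 1.8669 \cdot 10^{-5}$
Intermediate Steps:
$Y = -3800$ ($Y = 40 \left(-5\right) 19 = \left(-200\right) 19 = -3800$)
$\frac{1}{O + Y} = \frac{1}{57365 - 3800} = \frac{1}{53565}$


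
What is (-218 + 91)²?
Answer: 16129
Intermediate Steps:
(-218 + 91)² = (-127)² = 16129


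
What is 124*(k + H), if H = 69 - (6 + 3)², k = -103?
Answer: -14260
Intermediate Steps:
H = -12 (H = 69 - 1*9² = 69 - 1*81 = 69 - 81 = -12)
124*(k + H) = 124*(-103 - 12) = 124*(-115) = -14260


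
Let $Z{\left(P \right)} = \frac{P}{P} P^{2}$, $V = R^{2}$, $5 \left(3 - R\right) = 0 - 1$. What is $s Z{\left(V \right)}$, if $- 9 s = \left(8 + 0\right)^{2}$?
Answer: $- \frac{4194304}{5625} \approx -745.65$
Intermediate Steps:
$R = \frac{16}{5}$ ($R = 3 - \frac{0 - 1}{5} = 3 - - \frac{1}{5} = 3 + \frac{1}{5} = \frac{16}{5} \approx 3.2$)
$V = \frac{256}{25}$ ($V = \left(\frac{16}{5}\right)^{2} = \frac{256}{25} \approx 10.24$)
$Z{\left(P \right)} = P^{2}$ ($Z{\left(P \right)} = 1 P^{2} = P^{2}$)
$s = - \frac{64}{9}$ ($s = - \frac{\left(8 + 0\right)^{2}}{9} = - \frac{8^{2}}{9} = \left(- \frac{1}{9}\right) 64 = - \frac{64}{9} \approx -7.1111$)
$s Z{\left(V \right)} = - \frac{64 \left(\frac{256}{25}\right)^{2}}{9} = \left(- \frac{64}{9}\right) \frac{65536}{625} = - \frac{4194304}{5625}$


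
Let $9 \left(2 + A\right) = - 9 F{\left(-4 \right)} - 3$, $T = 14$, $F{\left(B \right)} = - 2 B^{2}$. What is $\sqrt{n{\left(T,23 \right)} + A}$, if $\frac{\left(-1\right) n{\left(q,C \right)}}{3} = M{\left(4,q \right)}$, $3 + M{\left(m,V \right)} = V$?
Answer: $\frac{i \sqrt{30}}{3} \approx 1.8257 i$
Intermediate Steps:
$M{\left(m,V \right)} = -3 + V$
$n{\left(q,C \right)} = 9 - 3 q$ ($n{\left(q,C \right)} = - 3 \left(-3 + q\right) = 9 - 3 q$)
$A = \frac{89}{3}$ ($A = -2 + \frac{- 9 \left(- 2 \left(-4\right)^{2}\right) - 3}{9} = -2 + \frac{- 9 \left(\left(-2\right) 16\right) - 3}{9} = -2 + \frac{\left(-9\right) \left(-32\right) - 3}{9} = -2 + \frac{288 - 3}{9} = -2 + \frac{1}{9} \cdot 285 = -2 + \frac{95}{3} = \frac{89}{3} \approx 29.667$)
$\sqrt{n{\left(T,23 \right)} + A} = \sqrt{\left(9 - 42\right) + \frac{89}{3}} = \sqrt{-33 + \frac{89}{3}} = \sqrt{- \frac{10}{3}} = \frac{i \sqrt{30}}{3}$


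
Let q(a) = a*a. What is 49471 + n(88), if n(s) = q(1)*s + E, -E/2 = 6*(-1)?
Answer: 49571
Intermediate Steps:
q(a) = a**2
E = 12 (E = -12*(-1) = -2*(-6) = 12)
n(s) = 12 + s (n(s) = 1**2*s + 12 = 1*s + 12 = s + 12 = 12 + s)
49471 + n(88) = 49471 + (12 + 88) = 49471 + 100 = 49571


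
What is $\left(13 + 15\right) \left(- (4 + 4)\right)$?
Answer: $-224$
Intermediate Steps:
$\left(13 + 15\right) \left(- (4 + 4)\right) = 28 \left(\left(-1\right) 8\right) = 28 \left(-8\right) = -224$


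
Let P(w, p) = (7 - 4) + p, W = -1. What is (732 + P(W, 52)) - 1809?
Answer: -1022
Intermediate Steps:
P(w, p) = 3 + p
(732 + P(W, 52)) - 1809 = (732 + (3 + 52)) - 1809 = (732 + 55) - 1809 = 787 - 1809 = -1022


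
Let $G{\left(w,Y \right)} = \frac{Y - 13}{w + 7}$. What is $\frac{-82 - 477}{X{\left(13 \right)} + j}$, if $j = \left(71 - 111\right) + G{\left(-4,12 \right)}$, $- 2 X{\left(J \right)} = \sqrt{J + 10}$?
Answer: $\frac{62436}{4489} - \frac{774 \sqrt{23}}{4489} \approx 13.082$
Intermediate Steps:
$X{\left(J \right)} = - \frac{\sqrt{10 + J}}{2}$ ($X{\left(J \right)} = - \frac{\sqrt{J + 10}}{2} = - \frac{\sqrt{10 + J}}{2}$)
$G{\left(w,Y \right)} = \frac{-13 + Y}{7 + w}$
$j = - \frac{121}{3}$ ($j = \left(71 - 111\right) + \frac{-13 + 12}{7 - 4} = \left(71 - 111\right) + \frac{1}{3} \left(-1\right) = -40 + \frac{1}{3} \left(-1\right) = -40 - \frac{1}{3} = - \frac{121}{3} \approx -40.333$)
$\frac{-82 - 477}{X{\left(13 \right)} + j} = \frac{-82 - 477}{- \frac{\sqrt{10 + 13}}{2} - \frac{121}{3}} = - \frac{559}{- \frac{\sqrt{23}}{2} - \frac{121}{3}} = - \frac{559}{- \frac{121}{3} - \frac{\sqrt{23}}{2}}$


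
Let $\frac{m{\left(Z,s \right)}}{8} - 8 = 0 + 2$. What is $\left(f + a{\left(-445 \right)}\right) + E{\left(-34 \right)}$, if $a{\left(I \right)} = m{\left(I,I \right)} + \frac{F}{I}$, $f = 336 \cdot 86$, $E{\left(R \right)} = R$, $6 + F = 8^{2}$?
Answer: $\frac{12879132}{445} \approx 28942.0$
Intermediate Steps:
$F = 58$ ($F = -6 + 8^{2} = -6 + 64 = 58$)
$m{\left(Z,s \right)} = 80$ ($m{\left(Z,s \right)} = 64 + 8 \left(0 + 2\right) = 64 + 8 \cdot 2 = 64 + 16 = 80$)
$f = 28896$
$a{\left(I \right)} = 80 + \frac{58}{I}$
$\left(f + a{\left(-445 \right)}\right) + E{\left(-34 \right)} = \left(28896 + \left(80 + \frac{58}{-445}\right)\right) - 34 = \left(28896 + \left(80 + 58 \left(- \frac{1}{445}\right)\right)\right) - 34 = \left(28896 + \left(80 - \frac{58}{445}\right)\right) - 34 = \left(28896 + \frac{35542}{445}\right) - 34 = \frac{12894262}{445} - 34 = \frac{12879132}{445}$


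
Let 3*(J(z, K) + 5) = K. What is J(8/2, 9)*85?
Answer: -170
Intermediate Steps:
J(z, K) = -5 + K/3
J(8/2, 9)*85 = (-5 + (⅓)*9)*85 = (-5 + 3)*85 = -2*85 = -170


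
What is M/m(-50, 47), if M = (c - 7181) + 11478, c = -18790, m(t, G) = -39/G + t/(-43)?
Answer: -29290353/673 ≈ -43522.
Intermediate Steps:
m(t, G) = -39/G - t/43 (m(t, G) = -39/G + t*(-1/43) = -39/G - t/43)
M = -14493 (M = (-18790 - 7181) + 11478 = -25971 + 11478 = -14493)
M/m(-50, 47) = -14493/(-39/47 - 1/43*(-50)) = -14493/(-39*1/47 + 50/43) = -14493/(-39/47 + 50/43) = -14493/673/2021 = -14493*2021/673 = -29290353/673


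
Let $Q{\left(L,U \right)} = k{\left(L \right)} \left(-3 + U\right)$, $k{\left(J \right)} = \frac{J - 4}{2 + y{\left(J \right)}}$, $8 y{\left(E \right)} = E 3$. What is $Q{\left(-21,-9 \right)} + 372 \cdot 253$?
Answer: $\frac{4421052}{47} \approx 94065.0$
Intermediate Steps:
$y{\left(E \right)} = \frac{3 E}{8}$ ($y{\left(E \right)} = \frac{E 3}{8} = \frac{3 E}{8}$)
$k{\left(J \right)} = \frac{-4 + J}{2 + \frac{3 J}{8}}$ ($k{\left(J \right)} = \frac{J - 4}{2 + \frac{3 J}{8}} = \frac{-4 + J}{2 + \frac{3 J}{8}}$)
$Q{\left(L,U \right)} = \frac{8 \left(-4 + L\right) \left(-3 + U\right)}{16 + 3 L}$ ($Q{\left(L,U \right)} = \frac{8 \left(-4 + L\right)}{16 + 3 L} \left(-3 + U\right) = \frac{8 \left(-4 + L\right) \left(-3 + U\right)}{16 + 3 L}$)
$Q{\left(-21,-9 \right)} + 372 \cdot 253 = \frac{8 \left(-4 - 21\right) \left(-3 - 9\right)}{16 + 3 \left(-21\right)} + 372 \cdot 253 = 8 \frac{1}{16 - 63} \left(-25\right) \left(-12\right) + 94116 = 8 \frac{1}{-47} \left(-25\right) \left(-12\right) + 94116 = 8 \left(- \frac{1}{47}\right) \left(-25\right) \left(-12\right) + 94116 = - \frac{2400}{47} + 94116 = \frac{4421052}{47}$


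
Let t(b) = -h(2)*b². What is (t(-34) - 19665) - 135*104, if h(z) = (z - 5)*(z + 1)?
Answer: -23301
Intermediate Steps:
h(z) = (1 + z)*(-5 + z) (h(z) = (-5 + z)*(1 + z) = (1 + z)*(-5 + z))
t(b) = 9*b² (t(b) = -(-5 + 2² - 4*2)*b² = -(-5 + 4 - 8)*b² = -(-9)*b² = 9*b²)
(t(-34) - 19665) - 135*104 = (9*(-34)² - 19665) - 135*104 = (9*1156 - 19665) - 14040 = (10404 - 19665) - 14040 = -9261 - 14040 = -23301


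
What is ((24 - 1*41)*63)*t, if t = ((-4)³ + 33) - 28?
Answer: 63189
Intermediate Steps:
t = -59 (t = (-64 + 33) - 28 = -31 - 28 = -59)
((24 - 1*41)*63)*t = ((24 - 1*41)*63)*(-59) = ((24 - 41)*63)*(-59) = -17*63*(-59) = -1071*(-59) = 63189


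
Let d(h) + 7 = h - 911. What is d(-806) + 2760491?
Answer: 2758767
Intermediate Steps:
d(h) = -918 + h (d(h) = -7 + (h - 911) = -7 + (-911 + h) = -918 + h)
d(-806) + 2760491 = (-918 - 806) + 2760491 = -1724 + 2760491 = 2758767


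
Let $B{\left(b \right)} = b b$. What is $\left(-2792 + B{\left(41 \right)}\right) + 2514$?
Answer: $1403$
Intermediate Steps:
$B{\left(b \right)} = b^{2}$
$\left(-2792 + B{\left(41 \right)}\right) + 2514 = \left(-2792 + 41^{2}\right) + 2514 = \left(-2792 + 1681\right) + 2514 = -1111 + 2514 = 1403$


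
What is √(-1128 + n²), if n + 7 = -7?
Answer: 2*I*√233 ≈ 30.529*I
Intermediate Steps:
n = -14 (n = -7 - 7 = -14)
√(-1128 + n²) = √(-1128 + (-14)²) = √(-1128 + 196) = √(-932) = 2*I*√233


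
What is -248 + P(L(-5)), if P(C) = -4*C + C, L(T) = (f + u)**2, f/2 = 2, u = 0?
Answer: -296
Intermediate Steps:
f = 4 (f = 2*2 = 4)
L(T) = 16 (L(T) = (4 + 0)**2 = 4**2 = 16)
P(C) = -3*C
-248 + P(L(-5)) = -248 - 3*16 = -248 - 48 = -296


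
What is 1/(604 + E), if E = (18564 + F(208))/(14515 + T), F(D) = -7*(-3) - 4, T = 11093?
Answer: 25608/15485813 ≈ 0.0016536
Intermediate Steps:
F(D) = 17 (F(D) = 21 - 4 = 17)
E = 18581/25608 (E = (18564 + 17)/(14515 + 11093) = 18581/25608 ≈ 0.72559)
1/(604 + E) = 1/(604 + 18581/25608) = 1/(15485813/25608) = 25608/15485813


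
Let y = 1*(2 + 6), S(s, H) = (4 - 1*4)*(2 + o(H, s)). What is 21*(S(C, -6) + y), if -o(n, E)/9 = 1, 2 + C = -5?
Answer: 168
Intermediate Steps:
C = -7 (C = -2 - 5 = -7)
o(n, E) = -9 (o(n, E) = -9*1 = -9)
S(s, H) = 0 (S(s, H) = (4 - 1*4)*(2 - 9) = (4 - 4)*(-7) = 0*(-7) = 0)
y = 8 (y = 1*8 = 8)
21*(S(C, -6) + y) = 21*(0 + 8) = 21*8 = 168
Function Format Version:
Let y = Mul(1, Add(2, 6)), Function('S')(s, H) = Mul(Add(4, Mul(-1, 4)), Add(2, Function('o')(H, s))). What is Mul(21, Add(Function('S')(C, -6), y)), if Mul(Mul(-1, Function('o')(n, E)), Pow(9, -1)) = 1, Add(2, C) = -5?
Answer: 168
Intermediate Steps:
C = -7 (C = Add(-2, -5) = -7)
Function('o')(n, E) = -9 (Function('o')(n, E) = Mul(-9, 1) = -9)
Function('S')(s, H) = 0 (Function('S')(s, H) = Mul(Add(4, Mul(-1, 4)), Add(2, -9)) = Mul(Add(4, -4), -7) = Mul(0, -7) = 0)
y = 8 (y = Mul(1, 8) = 8)
Mul(21, Add(Function('S')(C, -6), y)) = Mul(21, Add(0, 8)) = Mul(21, 8) = 168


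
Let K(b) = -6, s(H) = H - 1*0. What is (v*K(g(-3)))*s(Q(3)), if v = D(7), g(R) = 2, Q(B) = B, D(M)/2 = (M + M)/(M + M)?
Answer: -36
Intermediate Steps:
D(M) = 2 (D(M) = 2*((M + M)/(M + M)) = 2*((2*M)/((2*M))) = 2*((2*M)*(1/(2*M))) = 2*1 = 2)
s(H) = H (s(H) = H + 0 = H)
v = 2
(v*K(g(-3)))*s(Q(3)) = (2*(-6))*3 = -12*3 = -36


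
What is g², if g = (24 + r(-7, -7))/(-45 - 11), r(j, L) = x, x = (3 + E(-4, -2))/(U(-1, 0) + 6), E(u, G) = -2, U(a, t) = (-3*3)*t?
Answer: 21025/112896 ≈ 0.18623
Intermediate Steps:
U(a, t) = -9*t
x = ⅙ (x = (3 - 2)/(-9*0 + 6) = 1/(0 + 6) = 1/6 = 1*(⅙) = ⅙ ≈ 0.16667)
r(j, L) = ⅙
g = -145/336 (g = (24 + ⅙)/(-45 - 11) = (145/6)/(-56) = (145/6)*(-1/56) = -145/336 ≈ -0.43155)
g² = (-145/336)² = 21025/112896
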